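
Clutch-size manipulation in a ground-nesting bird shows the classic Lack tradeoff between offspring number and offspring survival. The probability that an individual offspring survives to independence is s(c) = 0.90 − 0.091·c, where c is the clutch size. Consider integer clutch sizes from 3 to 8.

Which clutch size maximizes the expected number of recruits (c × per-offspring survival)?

Expected recruits = c × s(c):
  c=3: 3 × 0.627 = 1.881
  c=4: 4 × 0.536 = 2.144
  c=5: 5 × 0.445 = 2.225
  c=6: 6 × 0.354 = 2.124
  c=7: 7 × 0.263 = 1.841
  c=8: 8 × 0.172 = 1.376
Maximum at c = 5 (2.225 recruits).

5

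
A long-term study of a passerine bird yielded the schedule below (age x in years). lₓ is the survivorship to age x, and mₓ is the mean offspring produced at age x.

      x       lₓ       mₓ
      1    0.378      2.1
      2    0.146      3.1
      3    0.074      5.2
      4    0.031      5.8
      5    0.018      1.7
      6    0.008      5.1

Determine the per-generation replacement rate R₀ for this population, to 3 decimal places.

1.882

R₀ = Σ lₓ mₓ:
  age 1: 0.378 × 2.1 = 0.7938
  age 2: 0.146 × 3.1 = 0.4526
  age 3: 0.074 × 5.2 = 0.3848
  age 4: 0.031 × 5.8 = 0.1798
  age 5: 0.018 × 1.7 = 0.0306
  age 6: 0.008 × 5.1 = 0.0408
R₀ = 0.7938 + 0.4526 + 0.3848 + 0.1798 + 0.0306 + 0.0408 = 1.8824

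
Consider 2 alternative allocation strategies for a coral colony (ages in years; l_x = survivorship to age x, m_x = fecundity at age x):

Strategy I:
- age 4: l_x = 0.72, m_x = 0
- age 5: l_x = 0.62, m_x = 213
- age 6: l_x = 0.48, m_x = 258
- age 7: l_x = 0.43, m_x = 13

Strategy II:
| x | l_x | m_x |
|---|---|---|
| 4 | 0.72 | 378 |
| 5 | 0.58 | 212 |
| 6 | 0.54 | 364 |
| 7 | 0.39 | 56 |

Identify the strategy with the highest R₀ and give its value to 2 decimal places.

613.52

Strategy I: R₀ = 0.72×0 + 0.62×213 + 0.48×258 + 0.43×13 = 261.4900
Strategy II: R₀ = 0.72×378 + 0.58×212 + 0.54×364 + 0.39×56 = 613.5200
Highest R₀: strategy II with 613.5200.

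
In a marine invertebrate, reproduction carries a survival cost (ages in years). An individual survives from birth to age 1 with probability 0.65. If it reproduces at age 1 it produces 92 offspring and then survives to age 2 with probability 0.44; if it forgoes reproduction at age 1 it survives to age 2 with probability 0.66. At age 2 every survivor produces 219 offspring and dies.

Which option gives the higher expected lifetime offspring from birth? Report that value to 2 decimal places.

122.43

breed at age 1: R₀ = 0.65 × (92 + 0.44 × 219) = 0.65 × 188.3600 = 122.4340
delay to age 2: R₀ = 0.65 × (0.66 × 219) = 0.65 × 144.5400 = 93.9510
Higher: breed at age 1 (122.4340).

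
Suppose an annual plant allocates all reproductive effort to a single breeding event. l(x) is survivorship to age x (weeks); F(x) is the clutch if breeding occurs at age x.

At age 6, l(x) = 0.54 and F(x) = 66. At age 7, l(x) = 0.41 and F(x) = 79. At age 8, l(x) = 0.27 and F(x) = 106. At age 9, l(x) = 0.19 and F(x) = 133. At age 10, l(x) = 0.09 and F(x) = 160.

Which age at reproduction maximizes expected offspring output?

6

Expected offspring if breeding at age x = l(x) × F(x):
  age 6: 0.54 × 66 = 35.640
  age 7: 0.41 × 79 = 32.390
  age 8: 0.27 × 106 = 28.620
  age 9: 0.19 × 133 = 25.270
  age 10: 0.09 × 160 = 14.400
Maximum at age 6 (35.640).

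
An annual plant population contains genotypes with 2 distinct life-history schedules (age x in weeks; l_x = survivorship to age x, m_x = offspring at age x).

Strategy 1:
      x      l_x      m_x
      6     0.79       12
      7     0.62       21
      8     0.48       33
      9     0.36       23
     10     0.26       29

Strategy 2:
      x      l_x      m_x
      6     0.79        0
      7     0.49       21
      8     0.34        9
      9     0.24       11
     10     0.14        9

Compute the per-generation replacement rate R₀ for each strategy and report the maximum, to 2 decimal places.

54.16

Strategy 1: R₀ = 0.79×12 + 0.62×21 + 0.48×33 + 0.36×23 + 0.26×29 = 54.1600
Strategy 2: R₀ = 0.79×0 + 0.49×21 + 0.34×9 + 0.24×11 + 0.14×9 = 17.2500
Highest R₀: strategy 1 with 54.1600.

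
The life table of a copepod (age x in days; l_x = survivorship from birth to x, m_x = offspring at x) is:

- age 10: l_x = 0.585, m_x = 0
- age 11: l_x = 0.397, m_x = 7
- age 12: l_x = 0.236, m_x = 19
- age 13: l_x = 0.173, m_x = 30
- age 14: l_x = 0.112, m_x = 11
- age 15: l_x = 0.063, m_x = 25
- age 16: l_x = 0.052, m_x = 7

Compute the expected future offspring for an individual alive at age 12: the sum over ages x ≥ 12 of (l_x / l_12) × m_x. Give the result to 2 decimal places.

54.43

l_12 = 0.236. Conditional survival from age 12 to x is l_x / l_12.
  x=12: (0.236/0.236) × 19 = 19.0000
  x=13: (0.173/0.236) × 30 = 21.9915
  x=14: (0.112/0.236) × 11 = 5.2203
  x=15: (0.063/0.236) × 25 = 6.6737
  x=16: (0.052/0.236) × 7 = 1.5424
Sum = 19.0000 + 21.9915 + 5.2203 + 6.6737 + 1.5424 = 54.4280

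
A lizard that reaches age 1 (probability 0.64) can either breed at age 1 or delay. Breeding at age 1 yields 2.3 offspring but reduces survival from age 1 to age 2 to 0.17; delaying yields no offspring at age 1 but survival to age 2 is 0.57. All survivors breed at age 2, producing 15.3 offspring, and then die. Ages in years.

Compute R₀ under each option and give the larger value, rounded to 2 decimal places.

5.58

breed at age 1: R₀ = 0.64 × (2.3 + 0.17 × 15.3) = 0.64 × 4.9010 = 3.1366
delay to age 2: R₀ = 0.64 × (0.57 × 15.3) = 0.64 × 8.7210 = 5.5814
Higher: delay to age 2 (5.5814).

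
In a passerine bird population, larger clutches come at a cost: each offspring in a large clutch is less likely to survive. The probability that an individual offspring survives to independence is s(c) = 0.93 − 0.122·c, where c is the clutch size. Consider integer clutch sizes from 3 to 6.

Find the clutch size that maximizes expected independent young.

Expected independent young = c × s(c):
  c=3: 3 × 0.564 = 1.692
  c=4: 4 × 0.442 = 1.768
  c=5: 5 × 0.320 = 1.600
  c=6: 6 × 0.198 = 1.188
Maximum at c = 4 (1.768 independent young).

4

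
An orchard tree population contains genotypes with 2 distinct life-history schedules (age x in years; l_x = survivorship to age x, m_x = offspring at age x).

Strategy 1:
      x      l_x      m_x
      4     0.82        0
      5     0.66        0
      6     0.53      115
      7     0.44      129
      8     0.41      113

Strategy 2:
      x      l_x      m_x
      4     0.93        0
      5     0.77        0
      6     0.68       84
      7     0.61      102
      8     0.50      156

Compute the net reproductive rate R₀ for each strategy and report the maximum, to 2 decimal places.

197.34

Strategy 1: R₀ = 0.82×0 + 0.66×0 + 0.53×115 + 0.44×129 + 0.41×113 = 164.0400
Strategy 2: R₀ = 0.93×0 + 0.77×0 + 0.68×84 + 0.61×102 + 0.50×156 = 197.3400
Highest R₀: strategy 2 with 197.3400.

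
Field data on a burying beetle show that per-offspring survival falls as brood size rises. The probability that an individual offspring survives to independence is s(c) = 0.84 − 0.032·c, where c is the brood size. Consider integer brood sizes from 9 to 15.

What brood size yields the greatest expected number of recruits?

13

Expected recruits = c × s(c):
  c=9: 9 × 0.552 = 4.968
  c=10: 10 × 0.520 = 5.200
  c=11: 11 × 0.488 = 5.368
  c=12: 12 × 0.456 = 5.472
  c=13: 13 × 0.424 = 5.512
  c=14: 14 × 0.392 = 5.488
  c=15: 15 × 0.360 = 5.400
Maximum at c = 13 (5.512 recruits).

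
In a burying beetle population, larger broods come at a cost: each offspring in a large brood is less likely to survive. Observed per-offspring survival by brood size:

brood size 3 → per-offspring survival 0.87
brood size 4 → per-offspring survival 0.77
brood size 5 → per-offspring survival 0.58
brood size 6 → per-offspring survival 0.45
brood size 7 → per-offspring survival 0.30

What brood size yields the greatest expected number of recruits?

4

Expected recruits = c × s(c):
  c=3: 3 × 0.87 = 2.610
  c=4: 4 × 0.77 = 3.080
  c=5: 5 × 0.58 = 2.900
  c=6: 6 × 0.45 = 2.700
  c=7: 7 × 0.30 = 2.100
Maximum at c = 4 (3.080 recruits).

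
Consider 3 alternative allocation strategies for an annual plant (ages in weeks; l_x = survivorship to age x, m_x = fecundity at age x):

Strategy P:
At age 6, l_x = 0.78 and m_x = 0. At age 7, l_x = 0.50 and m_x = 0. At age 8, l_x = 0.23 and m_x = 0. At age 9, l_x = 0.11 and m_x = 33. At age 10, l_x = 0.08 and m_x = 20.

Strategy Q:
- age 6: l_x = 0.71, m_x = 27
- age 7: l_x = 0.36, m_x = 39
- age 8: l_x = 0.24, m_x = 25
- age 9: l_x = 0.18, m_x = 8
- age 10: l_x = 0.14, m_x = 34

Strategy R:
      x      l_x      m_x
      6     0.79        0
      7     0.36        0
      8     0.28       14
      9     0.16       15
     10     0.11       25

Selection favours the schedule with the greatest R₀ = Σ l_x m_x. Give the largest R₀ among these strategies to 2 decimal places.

45.41

Strategy P: R₀ = 0.78×0 + 0.50×0 + 0.23×0 + 0.11×33 + 0.08×20 = 5.2300
Strategy Q: R₀ = 0.71×27 + 0.36×39 + 0.24×25 + 0.18×8 + 0.14×34 = 45.4100
Strategy R: R₀ = 0.79×0 + 0.36×0 + 0.28×14 + 0.16×15 + 0.11×25 = 9.0700
Highest R₀: strategy Q with 45.4100.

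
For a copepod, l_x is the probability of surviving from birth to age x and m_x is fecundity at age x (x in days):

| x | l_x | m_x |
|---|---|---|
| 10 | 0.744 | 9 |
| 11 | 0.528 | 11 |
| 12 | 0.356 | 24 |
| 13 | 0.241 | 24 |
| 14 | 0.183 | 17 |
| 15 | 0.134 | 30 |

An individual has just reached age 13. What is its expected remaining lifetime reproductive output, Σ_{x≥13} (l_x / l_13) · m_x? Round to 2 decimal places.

l_13 = 0.241. Conditional survival from age 13 to x is l_x / l_13.
  x=13: (0.241/0.241) × 24 = 24.0000
  x=14: (0.183/0.241) × 17 = 12.9087
  x=15: (0.134/0.241) × 30 = 16.6805
Sum = 24.0000 + 12.9087 + 16.6805 = 53.5892

53.59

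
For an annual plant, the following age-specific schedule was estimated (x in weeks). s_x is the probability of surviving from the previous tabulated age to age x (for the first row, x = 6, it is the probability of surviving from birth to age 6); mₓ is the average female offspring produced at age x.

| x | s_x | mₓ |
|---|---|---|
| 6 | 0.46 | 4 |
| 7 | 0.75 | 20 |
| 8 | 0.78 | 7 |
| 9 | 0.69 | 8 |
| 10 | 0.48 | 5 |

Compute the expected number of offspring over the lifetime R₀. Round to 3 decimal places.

12.555

Survivorship from birth: l_x = s_6·s_7·…·s_x.
  l_6 = 0.46000
  l_7 = 0.34500
  l_8 = 0.26910
  l_9 = 0.18568
  l_10 = 0.08913
R₀ = Σ l_x mₓ:
  age 6: 0.46000 × 4 = 1.8400
  age 7: 0.34500 × 20 = 6.9000
  age 8: 0.26910 × 7 = 1.8837
  age 9: 0.18568 × 8 = 1.4854
  age 10: 0.08913 × 5 = 0.4456
R₀ = 1.8400 + 6.9000 + 1.8837 + 1.4854 + 0.4456 = 12.5548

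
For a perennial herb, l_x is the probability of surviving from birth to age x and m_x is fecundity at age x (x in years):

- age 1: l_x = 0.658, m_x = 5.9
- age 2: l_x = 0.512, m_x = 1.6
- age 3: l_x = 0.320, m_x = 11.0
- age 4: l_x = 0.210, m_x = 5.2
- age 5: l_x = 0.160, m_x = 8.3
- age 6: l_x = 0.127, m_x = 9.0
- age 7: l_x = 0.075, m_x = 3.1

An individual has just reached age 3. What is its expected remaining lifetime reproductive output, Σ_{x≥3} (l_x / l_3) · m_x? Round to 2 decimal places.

l_3 = 0.320. Conditional survival from age 3 to x is l_x / l_3.
  x=3: (0.320/0.320) × 11.0 = 11.0000
  x=4: (0.210/0.320) × 5.2 = 3.4125
  x=5: (0.160/0.320) × 8.3 = 4.1500
  x=6: (0.127/0.320) × 9.0 = 3.5719
  x=7: (0.075/0.320) × 3.1 = 0.7266
Sum = 11.0000 + 3.4125 + 4.1500 + 3.5719 + 0.7266 = 22.8609

22.86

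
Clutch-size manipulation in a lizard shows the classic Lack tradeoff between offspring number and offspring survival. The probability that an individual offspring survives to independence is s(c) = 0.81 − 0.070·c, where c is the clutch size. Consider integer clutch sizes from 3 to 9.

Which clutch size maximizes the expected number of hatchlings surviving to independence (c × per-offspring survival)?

6

Expected hatchlings surviving to independence = c × s(c):
  c=3: 3 × 0.600 = 1.800
  c=4: 4 × 0.530 = 2.120
  c=5: 5 × 0.460 = 2.300
  c=6: 6 × 0.390 = 2.340
  c=7: 7 × 0.320 = 2.240
  c=8: 8 × 0.250 = 2.000
  c=9: 9 × 0.180 = 1.620
Maximum at c = 6 (2.340 hatchlings surviving to independence).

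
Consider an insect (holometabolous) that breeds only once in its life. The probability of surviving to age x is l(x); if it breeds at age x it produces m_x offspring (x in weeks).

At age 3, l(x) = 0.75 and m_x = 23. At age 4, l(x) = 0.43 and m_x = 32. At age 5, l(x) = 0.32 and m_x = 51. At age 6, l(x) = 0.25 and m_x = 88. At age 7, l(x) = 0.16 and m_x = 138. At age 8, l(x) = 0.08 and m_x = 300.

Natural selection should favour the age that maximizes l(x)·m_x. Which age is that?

8

Expected offspring if breeding at age x = l(x) × m_x:
  age 3: 0.75 × 23 = 17.250
  age 4: 0.43 × 32 = 13.760
  age 5: 0.32 × 51 = 16.320
  age 6: 0.25 × 88 = 22.000
  age 7: 0.16 × 138 = 22.080
  age 8: 0.08 × 300 = 24.000
Maximum at age 8 (24.000).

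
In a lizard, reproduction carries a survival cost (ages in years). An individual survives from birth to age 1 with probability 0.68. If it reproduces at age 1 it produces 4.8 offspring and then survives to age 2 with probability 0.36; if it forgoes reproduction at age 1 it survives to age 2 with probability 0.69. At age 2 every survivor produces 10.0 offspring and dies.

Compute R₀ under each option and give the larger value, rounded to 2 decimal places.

5.71

breed at age 1: R₀ = 0.68 × (4.8 + 0.36 × 10.0) = 0.68 × 8.4000 = 5.7120
delay to age 2: R₀ = 0.68 × (0.69 × 10.0) = 0.68 × 6.9000 = 4.6920
Higher: breed at age 1 (5.7120).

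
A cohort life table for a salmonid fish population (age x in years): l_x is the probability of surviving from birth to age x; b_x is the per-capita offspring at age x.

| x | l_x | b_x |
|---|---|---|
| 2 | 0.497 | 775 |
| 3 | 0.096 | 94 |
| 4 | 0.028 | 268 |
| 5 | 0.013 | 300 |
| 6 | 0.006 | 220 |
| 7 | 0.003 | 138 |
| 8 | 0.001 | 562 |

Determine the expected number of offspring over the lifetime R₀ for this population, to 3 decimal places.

407.899

R₀ = Σ l_x b_x:
  age 2: 0.497 × 775 = 385.1750
  age 3: 0.096 × 94 = 9.0240
  age 4: 0.028 × 268 = 7.5040
  age 5: 0.013 × 300 = 3.9000
  age 6: 0.006 × 220 = 1.3200
  age 7: 0.003 × 138 = 0.4140
  age 8: 0.001 × 562 = 0.5620
R₀ = 385.1750 + 9.0240 + 7.5040 + 3.9000 + 1.3200 + 0.4140 + 0.5620 = 407.8990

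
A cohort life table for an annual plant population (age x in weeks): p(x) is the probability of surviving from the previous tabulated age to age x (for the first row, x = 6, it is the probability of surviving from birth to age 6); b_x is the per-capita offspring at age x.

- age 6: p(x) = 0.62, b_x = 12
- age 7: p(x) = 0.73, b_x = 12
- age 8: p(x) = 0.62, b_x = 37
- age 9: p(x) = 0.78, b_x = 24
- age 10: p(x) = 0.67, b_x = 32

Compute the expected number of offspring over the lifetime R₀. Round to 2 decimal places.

33.20

Survivorship from birth: l_x = p_6·p_7·…·p_x.
  l_6 = 0.62000
  l_7 = 0.45260
  l_8 = 0.28061
  l_9 = 0.21888
  l_10 = 0.14665
R₀ = Σ l_x b_x:
  age 6: 0.62000 × 12 = 7.4400
  age 7: 0.45260 × 12 = 5.4312
  age 8: 0.28061 × 37 = 10.3826
  age 9: 0.21888 × 24 = 5.2531
  age 10: 0.14665 × 32 = 4.6928
R₀ = 7.4400 + 5.4312 + 10.3826 + 5.2531 + 4.6928 = 33.1997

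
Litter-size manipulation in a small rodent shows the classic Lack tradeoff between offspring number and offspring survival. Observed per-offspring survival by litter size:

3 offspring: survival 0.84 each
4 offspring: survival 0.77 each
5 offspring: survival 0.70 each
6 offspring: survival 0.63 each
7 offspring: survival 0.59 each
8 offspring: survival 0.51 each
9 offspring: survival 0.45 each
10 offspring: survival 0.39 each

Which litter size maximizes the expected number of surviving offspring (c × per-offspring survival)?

Expected surviving offspring = c × s(c):
  c=3: 3 × 0.84 = 2.520
  c=4: 4 × 0.77 = 3.080
  c=5: 5 × 0.70 = 3.500
  c=6: 6 × 0.63 = 3.780
  c=7: 7 × 0.59 = 4.130
  c=8: 8 × 0.51 = 4.080
  c=9: 9 × 0.45 = 4.050
  c=10: 10 × 0.39 = 3.900
Maximum at c = 7 (4.130 surviving offspring).

7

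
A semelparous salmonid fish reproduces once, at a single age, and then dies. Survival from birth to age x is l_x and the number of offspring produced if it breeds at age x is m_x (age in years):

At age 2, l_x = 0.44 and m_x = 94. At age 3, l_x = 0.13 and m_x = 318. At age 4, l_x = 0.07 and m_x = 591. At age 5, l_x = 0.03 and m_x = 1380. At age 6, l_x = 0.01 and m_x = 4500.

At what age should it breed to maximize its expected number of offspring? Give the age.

Expected offspring if breeding at age x = l_x × m_x:
  age 2: 0.44 × 94 = 41.360
  age 3: 0.13 × 318 = 41.340
  age 4: 0.07 × 591 = 41.370
  age 5: 0.03 × 1380 = 41.400
  age 6: 0.01 × 4500 = 45.000
Maximum at age 6 (45.000).

6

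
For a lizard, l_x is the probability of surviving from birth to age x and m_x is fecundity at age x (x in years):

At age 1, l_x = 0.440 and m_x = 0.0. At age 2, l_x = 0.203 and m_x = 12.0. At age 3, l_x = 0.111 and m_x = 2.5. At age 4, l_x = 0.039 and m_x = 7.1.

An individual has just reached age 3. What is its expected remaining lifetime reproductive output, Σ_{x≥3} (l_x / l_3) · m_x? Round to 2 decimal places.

4.99

l_3 = 0.111. Conditional survival from age 3 to x is l_x / l_3.
  x=3: (0.111/0.111) × 2.5 = 2.5000
  x=4: (0.039/0.111) × 7.1 = 2.4946
Sum = 2.5000 + 2.4946 = 4.9946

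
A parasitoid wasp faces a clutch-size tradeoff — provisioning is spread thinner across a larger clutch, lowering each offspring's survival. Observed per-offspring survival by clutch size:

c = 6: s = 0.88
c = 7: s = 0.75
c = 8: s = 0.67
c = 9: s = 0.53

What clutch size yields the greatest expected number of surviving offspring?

8

Expected surviving offspring = c × s(c):
  c=6: 6 × 0.88 = 5.280
  c=7: 7 × 0.75 = 5.250
  c=8: 8 × 0.67 = 5.360
  c=9: 9 × 0.53 = 4.770
Maximum at c = 8 (5.360 surviving offspring).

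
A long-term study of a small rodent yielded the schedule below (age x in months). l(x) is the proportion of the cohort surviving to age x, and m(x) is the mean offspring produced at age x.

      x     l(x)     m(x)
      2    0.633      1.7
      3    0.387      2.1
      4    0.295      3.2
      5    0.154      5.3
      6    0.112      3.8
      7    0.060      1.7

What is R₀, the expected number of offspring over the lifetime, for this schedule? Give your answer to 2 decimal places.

R₀ = Σ l(x) m(x):
  age 2: 0.633 × 1.7 = 1.0761
  age 3: 0.387 × 2.1 = 0.8127
  age 4: 0.295 × 3.2 = 0.9440
  age 5: 0.154 × 5.3 = 0.8162
  age 6: 0.112 × 3.8 = 0.4256
  age 7: 0.060 × 1.7 = 0.1020
R₀ = 1.0761 + 0.8127 + 0.9440 + 0.8162 + 0.4256 + 0.1020 = 4.1766

4.18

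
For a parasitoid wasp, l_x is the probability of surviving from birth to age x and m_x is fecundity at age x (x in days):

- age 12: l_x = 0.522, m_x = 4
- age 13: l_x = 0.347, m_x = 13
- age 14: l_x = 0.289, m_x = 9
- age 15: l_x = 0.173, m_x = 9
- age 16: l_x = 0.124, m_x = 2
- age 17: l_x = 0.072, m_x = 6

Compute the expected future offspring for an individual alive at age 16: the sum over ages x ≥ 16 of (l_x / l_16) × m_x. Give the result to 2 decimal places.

l_16 = 0.124. Conditional survival from age 16 to x is l_x / l_16.
  x=16: (0.124/0.124) × 2 = 2.0000
  x=17: (0.072/0.124) × 6 = 3.4839
Sum = 2.0000 + 3.4839 = 5.4839

5.48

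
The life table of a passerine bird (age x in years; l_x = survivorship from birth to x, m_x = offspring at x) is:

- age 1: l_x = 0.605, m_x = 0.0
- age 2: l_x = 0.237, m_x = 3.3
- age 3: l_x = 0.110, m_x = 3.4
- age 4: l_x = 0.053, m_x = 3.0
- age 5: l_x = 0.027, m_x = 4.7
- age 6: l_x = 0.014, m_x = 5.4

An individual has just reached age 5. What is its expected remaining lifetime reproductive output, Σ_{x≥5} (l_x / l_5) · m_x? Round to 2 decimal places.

l_5 = 0.027. Conditional survival from age 5 to x is l_x / l_5.
  x=5: (0.027/0.027) × 4.7 = 4.7000
  x=6: (0.014/0.027) × 5.4 = 2.8000
Sum = 4.7000 + 2.8000 = 7.5000

7.50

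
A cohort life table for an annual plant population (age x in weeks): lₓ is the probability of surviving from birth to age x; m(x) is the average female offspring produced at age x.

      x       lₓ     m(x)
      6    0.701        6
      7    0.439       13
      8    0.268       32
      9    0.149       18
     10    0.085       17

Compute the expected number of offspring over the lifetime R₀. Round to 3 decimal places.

22.616

R₀ = Σ lₓ m(x):
  age 6: 0.701 × 6 = 4.2060
  age 7: 0.439 × 13 = 5.7070
  age 8: 0.268 × 32 = 8.5760
  age 9: 0.149 × 18 = 2.6820
  age 10: 0.085 × 17 = 1.4450
R₀ = 4.2060 + 5.7070 + 8.5760 + 2.6820 + 1.4450 = 22.6160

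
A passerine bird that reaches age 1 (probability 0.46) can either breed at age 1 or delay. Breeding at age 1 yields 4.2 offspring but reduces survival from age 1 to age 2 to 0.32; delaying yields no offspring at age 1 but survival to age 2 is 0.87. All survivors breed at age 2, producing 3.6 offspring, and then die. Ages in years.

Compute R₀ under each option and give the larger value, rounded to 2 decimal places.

breed at age 1: R₀ = 0.46 × (4.2 + 0.32 × 3.6) = 0.46 × 5.3520 = 2.4619
delay to age 2: R₀ = 0.46 × (0.87 × 3.6) = 0.46 × 3.1320 = 1.4407
Higher: breed at age 1 (2.4619).

2.46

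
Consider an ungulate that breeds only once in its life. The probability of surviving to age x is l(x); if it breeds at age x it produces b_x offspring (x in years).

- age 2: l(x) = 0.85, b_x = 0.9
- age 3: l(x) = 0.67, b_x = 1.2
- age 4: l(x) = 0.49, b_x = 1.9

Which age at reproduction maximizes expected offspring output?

Expected offspring if breeding at age x = l(x) × b_x:
  age 2: 0.85 × 0.9 = 0.765
  age 3: 0.67 × 1.2 = 0.804
  age 4: 0.49 × 1.9 = 0.931
Maximum at age 4 (0.931).

4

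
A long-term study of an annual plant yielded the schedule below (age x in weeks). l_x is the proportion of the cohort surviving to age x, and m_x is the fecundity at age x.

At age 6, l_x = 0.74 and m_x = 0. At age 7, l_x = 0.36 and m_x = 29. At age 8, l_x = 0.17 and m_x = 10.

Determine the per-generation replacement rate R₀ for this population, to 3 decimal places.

12.140

R₀ = Σ l_x m_x:
  age 6: 0.74 × 0 = 0.0000
  age 7: 0.36 × 29 = 10.4400
  age 8: 0.17 × 10 = 1.7000
R₀ = 0.0000 + 10.4400 + 1.7000 = 12.1400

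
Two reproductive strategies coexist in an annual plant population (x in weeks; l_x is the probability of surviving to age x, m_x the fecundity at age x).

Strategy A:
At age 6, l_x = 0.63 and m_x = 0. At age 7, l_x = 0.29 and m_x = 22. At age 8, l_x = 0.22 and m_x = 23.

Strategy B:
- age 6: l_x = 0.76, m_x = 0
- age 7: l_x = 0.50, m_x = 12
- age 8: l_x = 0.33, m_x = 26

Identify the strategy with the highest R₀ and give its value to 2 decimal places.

Strategy A: R₀ = 0.63×0 + 0.29×22 + 0.22×23 = 11.4400
Strategy B: R₀ = 0.76×0 + 0.50×12 + 0.33×26 = 14.5800
Highest R₀: strategy B with 14.5800.

14.58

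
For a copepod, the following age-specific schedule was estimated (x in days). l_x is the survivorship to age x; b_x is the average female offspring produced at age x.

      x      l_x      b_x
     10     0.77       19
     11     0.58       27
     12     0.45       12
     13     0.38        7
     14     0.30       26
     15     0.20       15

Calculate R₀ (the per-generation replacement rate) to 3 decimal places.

R₀ = Σ l_x b_x:
  age 10: 0.77 × 19 = 14.6300
  age 11: 0.58 × 27 = 15.6600
  age 12: 0.45 × 12 = 5.4000
  age 13: 0.38 × 7 = 2.6600
  age 14: 0.30 × 26 = 7.8000
  age 15: 0.20 × 15 = 3.0000
R₀ = 14.6300 + 15.6600 + 5.4000 + 2.6600 + 7.8000 + 3.0000 = 49.1500

49.150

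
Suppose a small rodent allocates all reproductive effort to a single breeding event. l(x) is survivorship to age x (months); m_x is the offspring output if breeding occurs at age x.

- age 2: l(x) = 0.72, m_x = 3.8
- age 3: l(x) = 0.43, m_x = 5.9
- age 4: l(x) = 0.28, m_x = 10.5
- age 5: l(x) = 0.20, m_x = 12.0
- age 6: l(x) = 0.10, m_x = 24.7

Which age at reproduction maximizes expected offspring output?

Expected offspring if breeding at age x = l(x) × m_x:
  age 2: 0.72 × 3.8 = 2.736
  age 3: 0.43 × 5.9 = 2.537
  age 4: 0.28 × 10.5 = 2.940
  age 5: 0.20 × 12.0 = 2.400
  age 6: 0.10 × 24.7 = 2.470
Maximum at age 4 (2.940).

4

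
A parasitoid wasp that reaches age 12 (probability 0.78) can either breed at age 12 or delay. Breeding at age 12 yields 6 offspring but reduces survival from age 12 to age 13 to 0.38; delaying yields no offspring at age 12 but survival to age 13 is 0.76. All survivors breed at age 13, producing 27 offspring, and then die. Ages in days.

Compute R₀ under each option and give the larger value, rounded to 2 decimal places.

16.01

breed at age 12: R₀ = 0.78 × (6 + 0.38 × 27) = 0.78 × 16.2600 = 12.6828
delay to age 13: R₀ = 0.78 × (0.76 × 27) = 0.78 × 20.5200 = 16.0056
Higher: delay to age 13 (16.0056).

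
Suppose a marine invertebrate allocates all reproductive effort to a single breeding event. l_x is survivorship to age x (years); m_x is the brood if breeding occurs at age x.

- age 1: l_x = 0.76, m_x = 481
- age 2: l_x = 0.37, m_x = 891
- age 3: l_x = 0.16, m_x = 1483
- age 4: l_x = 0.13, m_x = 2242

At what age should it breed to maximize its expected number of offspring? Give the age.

Expected offspring if breeding at age x = l_x × m_x:
  age 1: 0.76 × 481 = 365.560
  age 2: 0.37 × 891 = 329.670
  age 3: 0.16 × 1483 = 237.280
  age 4: 0.13 × 2242 = 291.460
Maximum at age 1 (365.560).

1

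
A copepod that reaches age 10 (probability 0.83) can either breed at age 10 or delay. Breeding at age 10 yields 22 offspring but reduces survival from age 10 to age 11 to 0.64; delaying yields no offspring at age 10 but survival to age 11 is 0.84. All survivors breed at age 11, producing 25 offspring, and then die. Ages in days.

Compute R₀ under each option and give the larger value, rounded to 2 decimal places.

breed at age 10: R₀ = 0.83 × (22 + 0.64 × 25) = 0.83 × 38.0000 = 31.5400
delay to age 11: R₀ = 0.83 × (0.84 × 25) = 0.83 × 21.0000 = 17.4300
Higher: breed at age 10 (31.5400).

31.54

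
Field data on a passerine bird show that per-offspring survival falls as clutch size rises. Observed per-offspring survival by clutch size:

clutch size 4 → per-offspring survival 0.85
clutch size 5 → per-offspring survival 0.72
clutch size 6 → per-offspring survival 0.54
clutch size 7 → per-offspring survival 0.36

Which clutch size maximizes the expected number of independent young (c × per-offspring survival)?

5

Expected independent young = c × s(c):
  c=4: 4 × 0.85 = 3.400
  c=5: 5 × 0.72 = 3.600
  c=6: 6 × 0.54 = 3.240
  c=7: 7 × 0.36 = 2.520
Maximum at c = 5 (3.600 independent young).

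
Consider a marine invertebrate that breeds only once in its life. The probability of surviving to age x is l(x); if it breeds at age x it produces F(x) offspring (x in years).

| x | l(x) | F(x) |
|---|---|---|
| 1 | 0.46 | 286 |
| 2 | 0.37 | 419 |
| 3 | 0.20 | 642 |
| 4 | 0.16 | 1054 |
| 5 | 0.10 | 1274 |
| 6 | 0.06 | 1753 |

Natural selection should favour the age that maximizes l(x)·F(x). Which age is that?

4

Expected offspring if breeding at age x = l(x) × F(x):
  age 1: 0.46 × 286 = 131.560
  age 2: 0.37 × 419 = 155.030
  age 3: 0.20 × 642 = 128.400
  age 4: 0.16 × 1054 = 168.640
  age 5: 0.10 × 1274 = 127.400
  age 6: 0.06 × 1753 = 105.180
Maximum at age 4 (168.640).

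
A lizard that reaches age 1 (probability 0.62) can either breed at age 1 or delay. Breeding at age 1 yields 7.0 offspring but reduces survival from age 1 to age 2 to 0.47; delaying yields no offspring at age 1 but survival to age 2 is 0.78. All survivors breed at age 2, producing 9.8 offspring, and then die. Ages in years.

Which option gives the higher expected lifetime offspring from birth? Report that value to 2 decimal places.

7.20

breed at age 1: R₀ = 0.62 × (7.0 + 0.47 × 9.8) = 0.62 × 11.6060 = 7.1957
delay to age 2: R₀ = 0.62 × (0.78 × 9.8) = 0.62 × 7.6440 = 4.7393
Higher: breed at age 1 (7.1957).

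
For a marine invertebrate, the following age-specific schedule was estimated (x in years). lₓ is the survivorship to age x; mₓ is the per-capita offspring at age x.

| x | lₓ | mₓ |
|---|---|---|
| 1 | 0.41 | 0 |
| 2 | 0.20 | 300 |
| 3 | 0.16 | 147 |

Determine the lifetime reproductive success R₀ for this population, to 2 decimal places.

R₀ = Σ lₓ mₓ:
  age 1: 0.41 × 0 = 0.0000
  age 2: 0.20 × 300 = 60.0000
  age 3: 0.16 × 147 = 23.5200
R₀ = 0.0000 + 60.0000 + 23.5200 = 83.5200

83.52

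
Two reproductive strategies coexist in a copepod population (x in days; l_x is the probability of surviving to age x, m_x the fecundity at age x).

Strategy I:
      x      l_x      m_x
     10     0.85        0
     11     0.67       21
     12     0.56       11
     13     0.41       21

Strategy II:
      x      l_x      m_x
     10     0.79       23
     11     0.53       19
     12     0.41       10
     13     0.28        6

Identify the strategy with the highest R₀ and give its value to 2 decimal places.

Strategy I: R₀ = 0.85×0 + 0.67×21 + 0.56×11 + 0.41×21 = 28.8400
Strategy II: R₀ = 0.79×23 + 0.53×19 + 0.41×10 + 0.28×6 = 34.0200
Highest R₀: strategy II with 34.0200.

34.02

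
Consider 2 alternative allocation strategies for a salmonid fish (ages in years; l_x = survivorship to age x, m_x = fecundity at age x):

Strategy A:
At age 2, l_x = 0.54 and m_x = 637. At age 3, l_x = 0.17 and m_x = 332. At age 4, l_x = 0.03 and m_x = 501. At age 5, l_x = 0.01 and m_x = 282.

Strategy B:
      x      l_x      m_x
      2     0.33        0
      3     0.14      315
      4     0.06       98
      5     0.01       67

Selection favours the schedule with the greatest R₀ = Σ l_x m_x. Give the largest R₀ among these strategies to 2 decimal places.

Strategy A: R₀ = 0.54×637 + 0.17×332 + 0.03×501 + 0.01×282 = 418.2700
Strategy B: R₀ = 0.33×0 + 0.14×315 + 0.06×98 + 0.01×67 = 50.6500
Highest R₀: strategy A with 418.2700.

418.27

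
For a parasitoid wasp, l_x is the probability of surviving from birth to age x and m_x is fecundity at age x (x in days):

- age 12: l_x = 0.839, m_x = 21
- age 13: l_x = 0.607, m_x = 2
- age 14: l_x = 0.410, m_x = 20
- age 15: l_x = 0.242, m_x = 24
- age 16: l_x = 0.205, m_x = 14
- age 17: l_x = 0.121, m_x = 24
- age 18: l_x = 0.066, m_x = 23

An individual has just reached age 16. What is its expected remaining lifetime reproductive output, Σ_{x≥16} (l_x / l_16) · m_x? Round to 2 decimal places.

l_16 = 0.205. Conditional survival from age 16 to x is l_x / l_16.
  x=16: (0.205/0.205) × 14 = 14.0000
  x=17: (0.121/0.205) × 24 = 14.1659
  x=18: (0.066/0.205) × 23 = 7.4049
Sum = 14.0000 + 14.1659 + 7.4049 = 35.5707

35.57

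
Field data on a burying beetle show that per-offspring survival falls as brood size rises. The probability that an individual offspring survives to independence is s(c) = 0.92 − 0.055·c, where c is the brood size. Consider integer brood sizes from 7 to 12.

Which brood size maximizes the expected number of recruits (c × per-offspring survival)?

8

Expected recruits = c × s(c):
  c=7: 7 × 0.535 = 3.745
  c=8: 8 × 0.480 = 3.840
  c=9: 9 × 0.425 = 3.825
  c=10: 10 × 0.370 = 3.700
  c=11: 11 × 0.315 = 3.465
  c=12: 12 × 0.260 = 3.120
Maximum at c = 8 (3.840 recruits).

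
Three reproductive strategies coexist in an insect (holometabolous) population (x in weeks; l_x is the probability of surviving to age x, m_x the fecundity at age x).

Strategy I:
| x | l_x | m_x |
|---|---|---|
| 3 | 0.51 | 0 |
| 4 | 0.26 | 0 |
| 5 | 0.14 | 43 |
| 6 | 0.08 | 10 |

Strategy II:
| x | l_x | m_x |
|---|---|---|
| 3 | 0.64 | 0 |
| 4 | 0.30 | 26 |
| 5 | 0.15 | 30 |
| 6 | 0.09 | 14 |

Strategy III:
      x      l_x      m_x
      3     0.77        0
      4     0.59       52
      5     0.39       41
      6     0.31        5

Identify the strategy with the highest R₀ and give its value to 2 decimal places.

48.22

Strategy I: R₀ = 0.51×0 + 0.26×0 + 0.14×43 + 0.08×10 = 6.8200
Strategy II: R₀ = 0.64×0 + 0.30×26 + 0.15×30 + 0.09×14 = 13.5600
Strategy III: R₀ = 0.77×0 + 0.59×52 + 0.39×41 + 0.31×5 = 48.2200
Highest R₀: strategy III with 48.2200.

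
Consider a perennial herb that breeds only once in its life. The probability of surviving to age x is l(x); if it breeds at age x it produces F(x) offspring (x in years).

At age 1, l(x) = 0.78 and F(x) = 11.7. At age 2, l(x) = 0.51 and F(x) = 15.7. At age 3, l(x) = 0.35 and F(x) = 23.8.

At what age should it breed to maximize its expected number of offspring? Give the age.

Expected offspring if breeding at age x = l(x) × F(x):
  age 1: 0.78 × 11.7 = 9.126
  age 2: 0.51 × 15.7 = 8.007
  age 3: 0.35 × 23.8 = 8.330
Maximum at age 1 (9.126).

1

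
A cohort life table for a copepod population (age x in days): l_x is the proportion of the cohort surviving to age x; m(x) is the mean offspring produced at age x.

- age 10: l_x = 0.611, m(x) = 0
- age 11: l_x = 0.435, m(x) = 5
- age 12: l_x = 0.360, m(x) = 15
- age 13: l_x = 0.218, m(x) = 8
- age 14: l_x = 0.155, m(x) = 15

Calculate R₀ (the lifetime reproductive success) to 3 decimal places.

R₀ = Σ l_x m(x):
  age 10: 0.611 × 0 = 0.0000
  age 11: 0.435 × 5 = 2.1750
  age 12: 0.360 × 15 = 5.4000
  age 13: 0.218 × 8 = 1.7440
  age 14: 0.155 × 15 = 2.3250
R₀ = 0.0000 + 2.1750 + 5.4000 + 1.7440 + 2.3250 = 11.6440

11.644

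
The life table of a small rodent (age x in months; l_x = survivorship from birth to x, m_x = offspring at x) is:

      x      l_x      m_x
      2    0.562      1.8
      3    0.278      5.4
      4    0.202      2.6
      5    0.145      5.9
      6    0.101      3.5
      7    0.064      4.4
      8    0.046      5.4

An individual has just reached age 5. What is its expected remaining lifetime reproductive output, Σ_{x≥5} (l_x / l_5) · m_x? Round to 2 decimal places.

11.99

l_5 = 0.145. Conditional survival from age 5 to x is l_x / l_5.
  x=5: (0.145/0.145) × 5.9 = 5.9000
  x=6: (0.101/0.145) × 3.5 = 2.4379
  x=7: (0.064/0.145) × 4.4 = 1.9421
  x=8: (0.046/0.145) × 5.4 = 1.7131
Sum = 5.9000 + 2.4379 + 1.9421 + 1.7131 = 11.9931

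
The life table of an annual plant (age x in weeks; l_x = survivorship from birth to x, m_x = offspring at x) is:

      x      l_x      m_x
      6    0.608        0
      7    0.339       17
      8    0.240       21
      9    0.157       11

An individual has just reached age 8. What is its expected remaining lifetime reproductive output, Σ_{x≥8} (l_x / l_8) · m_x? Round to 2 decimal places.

28.20

l_8 = 0.240. Conditional survival from age 8 to x is l_x / l_8.
  x=8: (0.240/0.240) × 21 = 21.0000
  x=9: (0.157/0.240) × 11 = 7.1958
Sum = 21.0000 + 7.1958 = 28.1958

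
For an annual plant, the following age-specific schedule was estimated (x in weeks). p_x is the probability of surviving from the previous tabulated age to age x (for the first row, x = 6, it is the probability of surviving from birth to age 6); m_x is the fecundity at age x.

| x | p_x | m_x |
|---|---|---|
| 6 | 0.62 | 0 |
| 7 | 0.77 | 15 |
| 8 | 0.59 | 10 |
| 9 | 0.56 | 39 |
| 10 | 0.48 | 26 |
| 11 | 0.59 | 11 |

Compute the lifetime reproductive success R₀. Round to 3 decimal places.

Survivorship from birth: l_x = p_6·p_7·…·p_x.
  l_6 = 0.62000
  l_7 = 0.47740
  l_8 = 0.28167
  l_9 = 0.15773
  l_10 = 0.07571
  l_11 = 0.04467
R₀ = Σ l_x m_x:
  age 6: 0.62000 × 0 = 0.0000
  age 7: 0.47740 × 15 = 7.1610
  age 8: 0.28167 × 10 = 2.8167
  age 9: 0.15773 × 39 = 6.1515
  age 10: 0.07571 × 26 = 1.9685
  age 11: 0.04467 × 11 = 0.4914
R₀ = 0.0000 + 7.1610 + 2.8167 + 6.1515 + 1.9685 + 0.4914 = 18.5890

18.589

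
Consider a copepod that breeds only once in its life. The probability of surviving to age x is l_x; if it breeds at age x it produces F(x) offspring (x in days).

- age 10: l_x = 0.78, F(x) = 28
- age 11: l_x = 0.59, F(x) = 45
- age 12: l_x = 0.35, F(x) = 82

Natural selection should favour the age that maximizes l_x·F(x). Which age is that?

Expected offspring if breeding at age x = l_x × F(x):
  age 10: 0.78 × 28 = 21.840
  age 11: 0.59 × 45 = 26.550
  age 12: 0.35 × 82 = 28.700
Maximum at age 12 (28.700).

12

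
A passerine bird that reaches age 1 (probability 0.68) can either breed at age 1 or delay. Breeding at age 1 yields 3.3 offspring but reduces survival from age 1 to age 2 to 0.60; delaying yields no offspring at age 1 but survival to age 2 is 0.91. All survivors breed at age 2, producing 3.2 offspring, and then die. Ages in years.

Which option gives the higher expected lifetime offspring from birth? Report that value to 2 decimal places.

3.55

breed at age 1: R₀ = 0.68 × (3.3 + 0.60 × 3.2) = 0.68 × 5.2200 = 3.5496
delay to age 2: R₀ = 0.68 × (0.91 × 3.2) = 0.68 × 2.9120 = 1.9802
Higher: breed at age 1 (3.5496).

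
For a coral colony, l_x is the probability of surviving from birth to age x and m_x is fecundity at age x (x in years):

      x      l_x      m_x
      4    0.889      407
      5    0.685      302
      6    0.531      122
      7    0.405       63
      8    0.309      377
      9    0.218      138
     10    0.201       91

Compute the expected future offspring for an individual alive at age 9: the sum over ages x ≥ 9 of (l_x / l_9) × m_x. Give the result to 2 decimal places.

221.90

l_9 = 0.218. Conditional survival from age 9 to x is l_x / l_9.
  x=9: (0.218/0.218) × 138 = 138.0000
  x=10: (0.201/0.218) × 91 = 83.9037
Sum = 138.0000 + 83.9037 = 221.9037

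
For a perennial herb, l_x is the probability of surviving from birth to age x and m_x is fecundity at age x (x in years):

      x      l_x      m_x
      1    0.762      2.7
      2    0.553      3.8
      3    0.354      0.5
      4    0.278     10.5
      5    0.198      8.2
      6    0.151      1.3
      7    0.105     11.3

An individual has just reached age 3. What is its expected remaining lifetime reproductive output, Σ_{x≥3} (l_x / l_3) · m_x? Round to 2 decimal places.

17.24

l_3 = 0.354. Conditional survival from age 3 to x is l_x / l_3.
  x=3: (0.354/0.354) × 0.5 = 0.5000
  x=4: (0.278/0.354) × 10.5 = 8.2458
  x=5: (0.198/0.354) × 8.2 = 4.5864
  x=6: (0.151/0.354) × 1.3 = 0.5545
  x=7: (0.105/0.354) × 11.3 = 3.3517
Sum = 0.5000 + 8.2458 + 4.5864 + 0.5545 + 3.3517 = 17.2384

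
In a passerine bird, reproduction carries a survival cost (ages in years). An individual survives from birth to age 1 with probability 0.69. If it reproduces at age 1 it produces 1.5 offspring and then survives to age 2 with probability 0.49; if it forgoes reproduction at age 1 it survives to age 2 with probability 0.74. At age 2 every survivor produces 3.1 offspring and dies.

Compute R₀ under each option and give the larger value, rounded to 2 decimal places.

breed at age 1: R₀ = 0.69 × (1.5 + 0.49 × 3.1) = 0.69 × 3.0190 = 2.0831
delay to age 2: R₀ = 0.69 × (0.74 × 3.1) = 0.69 × 2.2940 = 1.5829
Higher: breed at age 1 (2.0831).

2.08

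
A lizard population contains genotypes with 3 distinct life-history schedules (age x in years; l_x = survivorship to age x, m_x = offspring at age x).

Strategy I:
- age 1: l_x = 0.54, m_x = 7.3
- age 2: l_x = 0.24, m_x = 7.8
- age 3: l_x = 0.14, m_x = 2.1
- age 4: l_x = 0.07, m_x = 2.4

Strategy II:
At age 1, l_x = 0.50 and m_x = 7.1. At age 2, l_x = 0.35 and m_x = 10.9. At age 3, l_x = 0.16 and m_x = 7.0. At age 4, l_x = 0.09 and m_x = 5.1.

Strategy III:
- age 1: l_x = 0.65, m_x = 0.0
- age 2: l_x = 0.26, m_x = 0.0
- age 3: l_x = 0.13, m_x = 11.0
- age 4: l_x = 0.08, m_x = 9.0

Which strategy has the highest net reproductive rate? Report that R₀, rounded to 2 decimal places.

8.94

Strategy I: R₀ = 0.54×7.3 + 0.24×7.8 + 0.14×2.1 + 0.07×2.4 = 6.2760
Strategy II: R₀ = 0.50×7.1 + 0.35×10.9 + 0.16×7.0 + 0.09×5.1 = 8.9440
Strategy III: R₀ = 0.65×0.0 + 0.26×0.0 + 0.13×11.0 + 0.08×9.0 = 2.1500
Highest R₀: strategy II with 8.9440.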